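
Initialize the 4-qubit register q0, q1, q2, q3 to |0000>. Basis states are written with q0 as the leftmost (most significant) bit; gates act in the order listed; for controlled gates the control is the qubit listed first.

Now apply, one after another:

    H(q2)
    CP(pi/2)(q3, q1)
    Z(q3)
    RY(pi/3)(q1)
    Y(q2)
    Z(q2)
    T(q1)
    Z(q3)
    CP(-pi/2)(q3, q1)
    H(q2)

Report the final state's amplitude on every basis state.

After the circuit, the state carries amplitude -sqrt(3)*I/2 on |0000>, -exp(3*I*pi/4)/2 on |0100>, and 0 on every other basis state.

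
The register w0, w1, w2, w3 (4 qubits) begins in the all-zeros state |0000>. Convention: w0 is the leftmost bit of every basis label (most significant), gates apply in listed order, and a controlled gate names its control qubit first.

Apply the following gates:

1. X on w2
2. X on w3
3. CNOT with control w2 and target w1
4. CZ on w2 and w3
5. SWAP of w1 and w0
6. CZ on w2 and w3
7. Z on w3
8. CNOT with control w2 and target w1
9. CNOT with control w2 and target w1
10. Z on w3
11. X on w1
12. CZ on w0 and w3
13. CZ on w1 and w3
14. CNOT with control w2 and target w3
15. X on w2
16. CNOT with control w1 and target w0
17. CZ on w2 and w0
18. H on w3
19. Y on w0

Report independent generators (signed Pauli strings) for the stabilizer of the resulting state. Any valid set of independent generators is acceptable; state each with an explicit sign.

One valid set of independent stabilizer generators is +IIIX, -ZIII, -IZII, +IIZI (any independent generating set of the same group is equally correct). Key observation: the block from step 7 through step 10 cancels to the identity and can be dropped.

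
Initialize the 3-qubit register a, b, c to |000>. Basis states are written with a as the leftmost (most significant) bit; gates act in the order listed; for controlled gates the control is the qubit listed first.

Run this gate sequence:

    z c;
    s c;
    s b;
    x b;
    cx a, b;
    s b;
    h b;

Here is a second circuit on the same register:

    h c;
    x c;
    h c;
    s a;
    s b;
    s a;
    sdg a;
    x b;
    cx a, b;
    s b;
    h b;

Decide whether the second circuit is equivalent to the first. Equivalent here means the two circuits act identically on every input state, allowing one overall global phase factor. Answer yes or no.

No, they are not equivalent — no single phase factor reconciles the two unitaries.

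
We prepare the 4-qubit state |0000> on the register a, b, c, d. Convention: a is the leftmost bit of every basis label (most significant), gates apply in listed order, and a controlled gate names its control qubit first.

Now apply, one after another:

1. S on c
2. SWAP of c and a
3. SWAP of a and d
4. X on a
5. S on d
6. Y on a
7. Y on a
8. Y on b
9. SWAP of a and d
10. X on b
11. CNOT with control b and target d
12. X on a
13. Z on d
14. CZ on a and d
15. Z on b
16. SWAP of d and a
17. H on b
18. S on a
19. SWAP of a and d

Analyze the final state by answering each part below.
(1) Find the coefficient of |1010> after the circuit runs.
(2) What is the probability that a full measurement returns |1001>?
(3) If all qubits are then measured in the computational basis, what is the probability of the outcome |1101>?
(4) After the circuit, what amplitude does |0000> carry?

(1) The amplitude on |1010> is 0.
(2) Outcome |1001> occurs with probability 1/2.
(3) The probability of measuring |1101> is 1/2.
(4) |0000> carries amplitude 0 in the final state.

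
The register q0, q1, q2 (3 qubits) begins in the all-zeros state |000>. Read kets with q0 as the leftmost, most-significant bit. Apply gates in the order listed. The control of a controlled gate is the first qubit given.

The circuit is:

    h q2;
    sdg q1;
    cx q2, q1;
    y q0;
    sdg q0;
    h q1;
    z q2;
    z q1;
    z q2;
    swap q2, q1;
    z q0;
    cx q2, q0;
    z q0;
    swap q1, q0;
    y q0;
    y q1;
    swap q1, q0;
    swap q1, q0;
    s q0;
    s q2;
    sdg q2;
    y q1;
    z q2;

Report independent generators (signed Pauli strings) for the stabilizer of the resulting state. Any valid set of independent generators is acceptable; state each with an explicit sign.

The stabilizer group can be generated by -YIZ, +ZXX, -IZZ, among other valid generating sets. Key observation: gates 17-18 undo each other exactly, leaving only the rest of the circuit to track.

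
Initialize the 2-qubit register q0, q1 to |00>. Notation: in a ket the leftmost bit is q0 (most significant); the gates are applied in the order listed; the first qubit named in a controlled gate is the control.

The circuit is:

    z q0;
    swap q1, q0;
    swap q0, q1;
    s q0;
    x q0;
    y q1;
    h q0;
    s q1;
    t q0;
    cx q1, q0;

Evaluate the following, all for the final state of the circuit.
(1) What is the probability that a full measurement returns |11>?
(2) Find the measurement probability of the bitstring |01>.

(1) The probability of measuring |11> is 1/2.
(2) The probability of measuring |01> is 1/2.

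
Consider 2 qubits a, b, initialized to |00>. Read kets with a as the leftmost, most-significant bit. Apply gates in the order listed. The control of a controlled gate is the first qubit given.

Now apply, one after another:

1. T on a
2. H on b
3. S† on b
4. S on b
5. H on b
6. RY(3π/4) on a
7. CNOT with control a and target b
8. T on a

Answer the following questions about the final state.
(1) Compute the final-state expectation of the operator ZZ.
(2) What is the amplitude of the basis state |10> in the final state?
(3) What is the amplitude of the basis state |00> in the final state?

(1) In the final state, ZZ has expectation 1.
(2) |10> carries amplitude 0 in the final state.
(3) The final state's coefficient on |00> equals sqrt(2 - sqrt(2))/2.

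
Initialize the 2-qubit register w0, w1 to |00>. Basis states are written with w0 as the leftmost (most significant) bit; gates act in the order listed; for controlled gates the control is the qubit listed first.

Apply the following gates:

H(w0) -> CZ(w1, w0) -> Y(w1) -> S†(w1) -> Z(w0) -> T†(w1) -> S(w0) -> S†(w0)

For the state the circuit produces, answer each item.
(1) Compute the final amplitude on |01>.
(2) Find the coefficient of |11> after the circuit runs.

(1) The amplitude on |01> is -sqrt(2)*exp(3*I*pi/4)/2.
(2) The amplitude on |11> is sqrt(2)*exp(3*I*pi/4)/2.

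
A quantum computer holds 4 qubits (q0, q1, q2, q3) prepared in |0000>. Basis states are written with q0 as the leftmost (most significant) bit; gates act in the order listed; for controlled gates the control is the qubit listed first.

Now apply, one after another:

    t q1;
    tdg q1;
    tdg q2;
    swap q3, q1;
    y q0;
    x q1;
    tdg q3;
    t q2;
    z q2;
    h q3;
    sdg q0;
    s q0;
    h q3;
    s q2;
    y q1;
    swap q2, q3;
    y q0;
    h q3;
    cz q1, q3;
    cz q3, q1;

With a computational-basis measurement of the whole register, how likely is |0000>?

The probability of measuring |0000> is 1/2. Key observation: gates 10-13 undo each other exactly, leaving only the rest of the circuit to track.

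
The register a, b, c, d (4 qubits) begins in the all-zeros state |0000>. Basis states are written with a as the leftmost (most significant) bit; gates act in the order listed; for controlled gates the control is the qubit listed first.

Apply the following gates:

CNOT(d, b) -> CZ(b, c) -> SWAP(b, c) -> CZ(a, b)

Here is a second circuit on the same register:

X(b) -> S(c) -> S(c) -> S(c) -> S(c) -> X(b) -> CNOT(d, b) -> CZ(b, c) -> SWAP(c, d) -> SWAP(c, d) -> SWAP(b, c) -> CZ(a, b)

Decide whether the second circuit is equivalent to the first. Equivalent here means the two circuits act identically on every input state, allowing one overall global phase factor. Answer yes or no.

Yes — the two circuits implement the same unitary up to a global phase.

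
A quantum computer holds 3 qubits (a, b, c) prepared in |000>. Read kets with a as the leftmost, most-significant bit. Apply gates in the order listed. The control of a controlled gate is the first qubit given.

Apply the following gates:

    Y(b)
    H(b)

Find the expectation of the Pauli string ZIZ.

In the final state, ZIZ has expectation 1.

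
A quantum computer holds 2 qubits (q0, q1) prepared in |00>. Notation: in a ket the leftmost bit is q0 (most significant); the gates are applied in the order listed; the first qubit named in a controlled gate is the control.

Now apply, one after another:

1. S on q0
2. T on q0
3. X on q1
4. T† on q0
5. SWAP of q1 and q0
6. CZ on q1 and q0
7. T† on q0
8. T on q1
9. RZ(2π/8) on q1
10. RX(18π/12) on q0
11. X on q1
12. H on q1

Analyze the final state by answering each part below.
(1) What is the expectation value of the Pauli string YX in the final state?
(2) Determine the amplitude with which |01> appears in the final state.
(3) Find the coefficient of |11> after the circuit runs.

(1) The expectation value of YX is 1.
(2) The final state's coefficient on |01> equals exp(I*pi/8)/2.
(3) |11> carries amplitude -exp(5*I*pi/8)/2 in the final state.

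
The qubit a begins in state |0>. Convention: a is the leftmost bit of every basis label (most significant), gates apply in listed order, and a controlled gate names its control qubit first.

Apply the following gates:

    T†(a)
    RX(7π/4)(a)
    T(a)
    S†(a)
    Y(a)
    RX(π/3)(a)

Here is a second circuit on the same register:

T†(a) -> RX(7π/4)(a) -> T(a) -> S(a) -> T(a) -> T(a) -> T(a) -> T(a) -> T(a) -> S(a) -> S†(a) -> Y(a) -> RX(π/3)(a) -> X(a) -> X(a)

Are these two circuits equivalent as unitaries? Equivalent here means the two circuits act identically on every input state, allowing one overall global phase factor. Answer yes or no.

No — the two circuits implement different unitaries, even allowing a global phase.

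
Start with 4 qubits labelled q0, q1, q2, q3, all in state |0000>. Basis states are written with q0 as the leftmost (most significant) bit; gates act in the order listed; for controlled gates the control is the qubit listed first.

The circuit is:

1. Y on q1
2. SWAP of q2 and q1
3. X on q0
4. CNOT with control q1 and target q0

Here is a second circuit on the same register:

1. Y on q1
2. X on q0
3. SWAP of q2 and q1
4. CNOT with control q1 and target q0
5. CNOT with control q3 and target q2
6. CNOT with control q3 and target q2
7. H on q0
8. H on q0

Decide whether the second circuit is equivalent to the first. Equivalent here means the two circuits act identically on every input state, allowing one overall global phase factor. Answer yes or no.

Yes: on every input state the two circuits agree up to one overall phase factor.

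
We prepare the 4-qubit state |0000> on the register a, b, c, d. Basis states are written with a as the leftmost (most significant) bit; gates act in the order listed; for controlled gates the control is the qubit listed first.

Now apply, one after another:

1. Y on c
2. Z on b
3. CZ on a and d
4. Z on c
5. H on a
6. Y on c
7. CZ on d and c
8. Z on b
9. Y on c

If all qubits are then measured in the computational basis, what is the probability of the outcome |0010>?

The probability of measuring |0010> is 1/2.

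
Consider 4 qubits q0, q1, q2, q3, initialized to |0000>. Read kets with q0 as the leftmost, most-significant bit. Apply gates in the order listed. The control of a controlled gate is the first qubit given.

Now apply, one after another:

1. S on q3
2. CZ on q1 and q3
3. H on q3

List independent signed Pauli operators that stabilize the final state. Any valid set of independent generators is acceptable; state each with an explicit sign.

The stabilizer group can be generated by +IIIX, +ZIII, +IZII, +IIZI, among other valid generating sets.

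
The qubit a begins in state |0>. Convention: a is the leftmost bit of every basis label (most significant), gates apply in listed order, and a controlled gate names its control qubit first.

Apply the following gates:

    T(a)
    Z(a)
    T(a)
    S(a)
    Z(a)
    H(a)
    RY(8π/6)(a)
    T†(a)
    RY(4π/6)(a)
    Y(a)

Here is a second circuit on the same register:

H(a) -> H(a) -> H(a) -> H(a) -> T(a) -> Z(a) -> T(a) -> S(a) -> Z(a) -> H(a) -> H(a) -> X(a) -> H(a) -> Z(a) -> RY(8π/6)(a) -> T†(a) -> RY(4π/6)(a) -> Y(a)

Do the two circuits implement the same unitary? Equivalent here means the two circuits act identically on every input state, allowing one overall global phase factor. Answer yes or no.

Yes — the two circuits implement the same unitary up to a global phase.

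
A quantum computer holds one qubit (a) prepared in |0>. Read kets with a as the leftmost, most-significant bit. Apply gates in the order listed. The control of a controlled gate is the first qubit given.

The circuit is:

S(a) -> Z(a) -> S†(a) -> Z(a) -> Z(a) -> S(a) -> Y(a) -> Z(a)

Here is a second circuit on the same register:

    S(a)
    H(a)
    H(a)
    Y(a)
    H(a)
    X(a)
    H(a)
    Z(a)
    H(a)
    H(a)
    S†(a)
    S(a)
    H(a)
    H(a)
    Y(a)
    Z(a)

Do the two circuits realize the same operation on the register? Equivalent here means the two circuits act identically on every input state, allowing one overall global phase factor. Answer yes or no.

No: there is an input state on which the two circuits produce genuinely different outputs (not merely differing by a phase).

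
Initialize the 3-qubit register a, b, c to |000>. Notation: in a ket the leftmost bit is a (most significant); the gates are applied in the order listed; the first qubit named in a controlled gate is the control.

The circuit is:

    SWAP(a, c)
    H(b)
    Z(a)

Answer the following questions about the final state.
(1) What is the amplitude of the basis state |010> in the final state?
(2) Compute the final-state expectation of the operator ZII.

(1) The amplitude on |010> is sqrt(2)/2.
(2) In the final state, ZII has expectation 1.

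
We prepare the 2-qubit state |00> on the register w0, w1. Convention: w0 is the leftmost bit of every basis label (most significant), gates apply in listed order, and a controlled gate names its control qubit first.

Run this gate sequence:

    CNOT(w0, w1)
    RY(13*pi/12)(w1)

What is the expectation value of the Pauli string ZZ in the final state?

The observable ZZ averages to -sqrt(6)/4 - sqrt(2)/4.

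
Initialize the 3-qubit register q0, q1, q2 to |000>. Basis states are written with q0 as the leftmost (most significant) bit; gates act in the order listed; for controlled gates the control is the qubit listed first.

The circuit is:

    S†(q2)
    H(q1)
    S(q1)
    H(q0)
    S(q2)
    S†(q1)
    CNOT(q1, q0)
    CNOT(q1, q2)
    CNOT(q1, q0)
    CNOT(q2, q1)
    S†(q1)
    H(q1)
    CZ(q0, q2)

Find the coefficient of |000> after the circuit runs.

The final state's coefficient on |000> equals sqrt(2)/4.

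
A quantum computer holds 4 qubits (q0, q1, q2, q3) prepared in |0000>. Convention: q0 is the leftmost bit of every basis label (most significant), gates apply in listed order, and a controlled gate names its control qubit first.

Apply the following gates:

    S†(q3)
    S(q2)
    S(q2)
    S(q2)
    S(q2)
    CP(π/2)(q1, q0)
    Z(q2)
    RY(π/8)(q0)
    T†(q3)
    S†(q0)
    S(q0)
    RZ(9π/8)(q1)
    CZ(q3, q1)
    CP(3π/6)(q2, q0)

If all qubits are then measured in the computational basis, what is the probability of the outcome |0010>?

A full measurement returns |0010> with probability 0. Key observation: gates 2-5 undo each other exactly, leaving only the rest of the circuit to track.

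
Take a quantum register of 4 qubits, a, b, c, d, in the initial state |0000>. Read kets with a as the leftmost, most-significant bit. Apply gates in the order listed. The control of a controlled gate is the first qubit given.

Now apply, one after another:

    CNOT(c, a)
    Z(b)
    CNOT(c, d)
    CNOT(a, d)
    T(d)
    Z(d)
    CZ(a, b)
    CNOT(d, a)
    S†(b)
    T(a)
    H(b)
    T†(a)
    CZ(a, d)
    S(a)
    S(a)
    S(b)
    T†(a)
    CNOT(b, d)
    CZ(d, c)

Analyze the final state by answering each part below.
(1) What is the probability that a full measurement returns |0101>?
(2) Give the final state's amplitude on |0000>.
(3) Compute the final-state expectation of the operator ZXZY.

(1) A full measurement returns |0101> with probability 1/2.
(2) The amplitude on |0000> is sqrt(2)/2.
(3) The observable ZXZY averages to 1.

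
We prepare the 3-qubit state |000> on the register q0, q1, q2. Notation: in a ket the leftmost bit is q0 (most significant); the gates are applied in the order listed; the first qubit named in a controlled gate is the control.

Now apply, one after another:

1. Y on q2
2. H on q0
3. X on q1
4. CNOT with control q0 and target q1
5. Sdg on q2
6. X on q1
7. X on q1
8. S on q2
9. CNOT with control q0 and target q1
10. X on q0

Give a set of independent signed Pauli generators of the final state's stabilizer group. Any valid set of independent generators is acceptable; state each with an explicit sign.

The final state is stabilized by the group generated by +XII, -IZI, -IIZ; other independent generating sets are equally valid. Key observation: steps 4-9 multiply out to the identity, so the circuit reduces to the remaining gates.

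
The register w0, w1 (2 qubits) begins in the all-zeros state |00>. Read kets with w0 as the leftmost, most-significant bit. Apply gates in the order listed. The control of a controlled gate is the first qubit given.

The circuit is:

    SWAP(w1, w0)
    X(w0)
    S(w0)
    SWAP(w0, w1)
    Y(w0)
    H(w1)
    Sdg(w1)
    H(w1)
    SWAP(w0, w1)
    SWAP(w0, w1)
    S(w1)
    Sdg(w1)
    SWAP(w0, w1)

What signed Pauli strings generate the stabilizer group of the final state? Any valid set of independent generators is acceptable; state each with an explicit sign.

The stabilizer group can be generated by -YI, -IZ, among other valid generating sets. Key observation: steps 10-13 multiply out to the identity, so the circuit reduces to the remaining gates.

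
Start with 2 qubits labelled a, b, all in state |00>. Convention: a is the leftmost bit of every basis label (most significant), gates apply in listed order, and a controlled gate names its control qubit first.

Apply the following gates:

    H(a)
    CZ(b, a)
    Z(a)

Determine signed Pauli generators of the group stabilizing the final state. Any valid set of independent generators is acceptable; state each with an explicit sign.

The final state is stabilized by the group generated by -XI, +IZ; other independent generating sets are equally valid.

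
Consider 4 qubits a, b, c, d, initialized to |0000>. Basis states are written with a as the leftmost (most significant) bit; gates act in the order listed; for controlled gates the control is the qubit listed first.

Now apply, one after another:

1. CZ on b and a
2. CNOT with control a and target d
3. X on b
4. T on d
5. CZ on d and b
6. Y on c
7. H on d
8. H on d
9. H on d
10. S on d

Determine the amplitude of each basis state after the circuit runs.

The final amplitudes are sqrt(2)*I/2 on |0110>, -sqrt(2)/2 on |0111>, and 0 on every other basis state.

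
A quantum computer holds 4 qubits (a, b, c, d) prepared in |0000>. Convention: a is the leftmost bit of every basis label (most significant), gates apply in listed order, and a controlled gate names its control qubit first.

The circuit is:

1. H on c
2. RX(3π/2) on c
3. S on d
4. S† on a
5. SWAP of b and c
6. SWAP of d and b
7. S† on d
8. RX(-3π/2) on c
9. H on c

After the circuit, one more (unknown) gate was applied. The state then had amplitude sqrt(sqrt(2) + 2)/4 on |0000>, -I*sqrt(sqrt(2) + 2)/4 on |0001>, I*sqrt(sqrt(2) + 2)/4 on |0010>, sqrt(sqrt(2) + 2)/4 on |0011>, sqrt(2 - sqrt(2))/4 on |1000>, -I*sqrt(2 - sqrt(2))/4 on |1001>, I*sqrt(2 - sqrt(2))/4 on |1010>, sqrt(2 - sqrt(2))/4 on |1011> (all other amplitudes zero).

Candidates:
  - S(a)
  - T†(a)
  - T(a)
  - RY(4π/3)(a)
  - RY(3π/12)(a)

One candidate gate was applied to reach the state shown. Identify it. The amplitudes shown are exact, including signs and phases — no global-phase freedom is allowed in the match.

The unique candidate consistent with the amplitudes is RY(3π/12)(a).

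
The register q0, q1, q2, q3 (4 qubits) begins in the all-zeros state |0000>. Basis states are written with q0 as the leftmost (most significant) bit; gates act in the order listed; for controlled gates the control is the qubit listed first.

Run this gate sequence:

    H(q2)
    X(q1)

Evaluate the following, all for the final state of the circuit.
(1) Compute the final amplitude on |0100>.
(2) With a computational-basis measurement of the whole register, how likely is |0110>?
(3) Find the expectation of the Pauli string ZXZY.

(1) The final state's coefficient on |0100> equals sqrt(2)/2.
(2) A full measurement returns |0110> with probability 1/2.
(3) The observable ZXZY averages to 0.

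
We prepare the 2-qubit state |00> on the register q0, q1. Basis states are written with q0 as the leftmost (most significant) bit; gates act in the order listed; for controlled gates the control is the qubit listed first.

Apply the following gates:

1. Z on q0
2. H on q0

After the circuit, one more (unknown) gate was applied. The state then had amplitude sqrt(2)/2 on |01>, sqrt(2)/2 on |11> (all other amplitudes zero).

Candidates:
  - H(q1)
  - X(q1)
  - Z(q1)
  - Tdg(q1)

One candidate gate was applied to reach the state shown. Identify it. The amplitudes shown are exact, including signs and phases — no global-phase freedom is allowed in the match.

The applied gate was X(q1).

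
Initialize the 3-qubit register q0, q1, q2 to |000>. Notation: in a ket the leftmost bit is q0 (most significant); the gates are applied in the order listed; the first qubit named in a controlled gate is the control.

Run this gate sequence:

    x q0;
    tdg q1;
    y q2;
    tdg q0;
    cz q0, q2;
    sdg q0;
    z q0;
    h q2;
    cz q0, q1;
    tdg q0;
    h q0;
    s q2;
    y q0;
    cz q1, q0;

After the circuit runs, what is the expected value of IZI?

The expectation value of IZI is 1.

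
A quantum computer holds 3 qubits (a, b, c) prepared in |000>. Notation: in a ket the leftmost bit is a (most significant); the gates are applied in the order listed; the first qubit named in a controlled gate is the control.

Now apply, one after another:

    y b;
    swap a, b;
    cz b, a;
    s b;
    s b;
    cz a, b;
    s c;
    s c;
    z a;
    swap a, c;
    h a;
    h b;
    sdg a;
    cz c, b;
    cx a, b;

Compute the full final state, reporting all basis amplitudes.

The resulting statevector has amplitude 0 on |000>, -I/2 on |001>, 0 on |010>, I/2 on |011>, 0 on |100>, 1/2 on |101>, 0 on |110>, -1/2 on |111>.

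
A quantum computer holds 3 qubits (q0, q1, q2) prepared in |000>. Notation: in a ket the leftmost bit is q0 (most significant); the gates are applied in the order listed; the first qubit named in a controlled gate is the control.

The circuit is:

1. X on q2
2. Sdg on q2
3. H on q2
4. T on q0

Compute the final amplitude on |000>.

The final state's coefficient on |000> equals -sqrt(2)*I/2.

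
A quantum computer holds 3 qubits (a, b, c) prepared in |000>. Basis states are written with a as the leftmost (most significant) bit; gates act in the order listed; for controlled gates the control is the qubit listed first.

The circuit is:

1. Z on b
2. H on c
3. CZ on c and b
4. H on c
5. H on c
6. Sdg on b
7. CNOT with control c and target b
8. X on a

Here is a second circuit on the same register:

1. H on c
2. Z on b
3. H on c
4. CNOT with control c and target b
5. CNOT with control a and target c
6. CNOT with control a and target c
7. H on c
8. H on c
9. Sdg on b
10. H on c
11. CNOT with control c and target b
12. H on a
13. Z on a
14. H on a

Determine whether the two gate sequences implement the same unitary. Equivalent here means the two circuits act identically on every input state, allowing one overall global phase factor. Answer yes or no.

No, they are not equivalent — no single phase factor reconciles the two unitaries.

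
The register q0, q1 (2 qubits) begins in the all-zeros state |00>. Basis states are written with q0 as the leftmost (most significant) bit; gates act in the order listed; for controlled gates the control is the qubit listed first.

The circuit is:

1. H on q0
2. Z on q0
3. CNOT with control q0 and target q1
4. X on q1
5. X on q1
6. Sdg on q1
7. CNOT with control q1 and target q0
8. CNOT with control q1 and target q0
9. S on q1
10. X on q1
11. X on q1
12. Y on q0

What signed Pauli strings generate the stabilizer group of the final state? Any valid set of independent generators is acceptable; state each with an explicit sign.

One valid set of independent stabilizer generators is +XX, -ZZ (any independent generating set of the same group is equally correct). Key observation: the block from step 4 through step 11 cancels to the identity and can be dropped.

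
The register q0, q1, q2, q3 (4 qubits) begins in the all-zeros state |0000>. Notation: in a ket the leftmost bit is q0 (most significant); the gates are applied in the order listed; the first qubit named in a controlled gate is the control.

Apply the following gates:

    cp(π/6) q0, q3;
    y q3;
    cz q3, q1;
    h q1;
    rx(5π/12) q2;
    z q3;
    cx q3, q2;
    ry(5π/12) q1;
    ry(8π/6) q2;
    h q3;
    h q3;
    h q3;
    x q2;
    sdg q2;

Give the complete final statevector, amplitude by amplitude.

After the circuit, the state carries amplitude -3*sqrt(2)/16 + sqrt(3)/8 - sqrt(2)*I/16 + I/8 on |0000>, -sqrt(3)/8 + 3*sqrt(2)/16 - I/8 + sqrt(2)*I/16 on |0001>, -sqrt(6)/16 + sqrt(3)/8 - sqrt(6)*I/16 + I/8 on |0010>, -sqrt(3)/8 + sqrt(6)/16 - I/8 + sqrt(6)*I/16 on |0011>, -sqrt(3)/8 - sqrt(6)/16 + I/8 + sqrt(6)*I/16 on |0100>, (1 - I)*(1 + sqrt(6) - I + sqrt(3)*(1 + I))/16 on |0101>, sqrt(3)/8 + 3*sqrt(2)/16 - I/8 - sqrt(2)*I/16 on |0110>, -3*sqrt(2)/16 - sqrt(3)/8 + sqrt(2)*I/16 + I/8 on |0111>, 0 on |1000>, 0 on |1001>, 0 on |1010>, 0 on |1011>, 0 on |1100>, 0 on |1101>, 0 on |1110>, 0 on |1111>.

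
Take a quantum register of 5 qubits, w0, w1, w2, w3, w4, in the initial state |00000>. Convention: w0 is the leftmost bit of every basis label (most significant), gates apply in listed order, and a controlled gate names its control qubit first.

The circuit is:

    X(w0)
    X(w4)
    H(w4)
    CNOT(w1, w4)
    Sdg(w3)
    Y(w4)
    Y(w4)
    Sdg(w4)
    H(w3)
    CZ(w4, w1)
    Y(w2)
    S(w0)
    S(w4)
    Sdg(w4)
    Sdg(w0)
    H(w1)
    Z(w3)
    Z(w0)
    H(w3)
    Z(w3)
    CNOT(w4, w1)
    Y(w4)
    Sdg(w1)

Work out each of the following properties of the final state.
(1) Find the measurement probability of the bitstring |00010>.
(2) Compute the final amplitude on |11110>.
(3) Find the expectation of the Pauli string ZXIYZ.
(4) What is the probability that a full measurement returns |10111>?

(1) A full measurement returns |00010> with probability 0.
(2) The amplitude on |11110> is 1/2.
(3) The observable ZXIYZ averages to 0.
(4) A full measurement returns |10111> with probability 1/4.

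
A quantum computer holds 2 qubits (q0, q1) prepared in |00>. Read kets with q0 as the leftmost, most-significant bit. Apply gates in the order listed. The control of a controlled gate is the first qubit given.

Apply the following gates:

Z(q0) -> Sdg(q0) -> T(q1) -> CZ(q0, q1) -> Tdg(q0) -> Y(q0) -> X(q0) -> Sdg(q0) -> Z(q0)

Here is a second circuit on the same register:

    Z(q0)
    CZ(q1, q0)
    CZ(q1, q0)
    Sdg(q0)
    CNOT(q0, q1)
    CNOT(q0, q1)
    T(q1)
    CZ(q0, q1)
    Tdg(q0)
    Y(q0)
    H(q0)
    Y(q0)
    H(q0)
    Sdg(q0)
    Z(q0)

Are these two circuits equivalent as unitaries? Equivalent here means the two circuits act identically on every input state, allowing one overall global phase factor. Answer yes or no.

No: there is an input state on which the two circuits produce genuinely different outputs (not merely differing by a phase).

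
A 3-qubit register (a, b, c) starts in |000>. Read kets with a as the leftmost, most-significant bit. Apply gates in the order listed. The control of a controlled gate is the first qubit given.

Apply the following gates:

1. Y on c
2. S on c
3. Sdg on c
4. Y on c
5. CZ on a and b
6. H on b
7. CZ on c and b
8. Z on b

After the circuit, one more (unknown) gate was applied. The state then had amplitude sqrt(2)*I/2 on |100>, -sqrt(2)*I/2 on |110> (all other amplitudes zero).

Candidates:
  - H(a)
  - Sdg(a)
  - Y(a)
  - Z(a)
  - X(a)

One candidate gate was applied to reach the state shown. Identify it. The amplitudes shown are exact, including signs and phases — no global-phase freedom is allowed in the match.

The applied gate was Y(a). Key observation: steps 1-4 multiply out to the identity, so the circuit reduces to the remaining gates.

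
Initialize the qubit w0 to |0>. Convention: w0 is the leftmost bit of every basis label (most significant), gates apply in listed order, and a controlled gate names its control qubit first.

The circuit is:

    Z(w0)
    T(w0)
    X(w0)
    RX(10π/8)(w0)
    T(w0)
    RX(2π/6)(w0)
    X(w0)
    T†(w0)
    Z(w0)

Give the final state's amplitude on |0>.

|0> carries amplitude -sqrt(sqrt(2) + 2)/4 - sqrt(6 - 3*sqrt(2))*exp(I*pi/4)/4 in the final state.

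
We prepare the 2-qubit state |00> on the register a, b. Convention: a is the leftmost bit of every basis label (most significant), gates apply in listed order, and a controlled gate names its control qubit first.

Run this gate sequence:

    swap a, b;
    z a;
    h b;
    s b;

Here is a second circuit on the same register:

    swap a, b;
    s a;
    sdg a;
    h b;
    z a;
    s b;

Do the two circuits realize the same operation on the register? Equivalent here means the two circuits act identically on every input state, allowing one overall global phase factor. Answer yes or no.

Yes — the two circuits implement the same unitary up to a global phase.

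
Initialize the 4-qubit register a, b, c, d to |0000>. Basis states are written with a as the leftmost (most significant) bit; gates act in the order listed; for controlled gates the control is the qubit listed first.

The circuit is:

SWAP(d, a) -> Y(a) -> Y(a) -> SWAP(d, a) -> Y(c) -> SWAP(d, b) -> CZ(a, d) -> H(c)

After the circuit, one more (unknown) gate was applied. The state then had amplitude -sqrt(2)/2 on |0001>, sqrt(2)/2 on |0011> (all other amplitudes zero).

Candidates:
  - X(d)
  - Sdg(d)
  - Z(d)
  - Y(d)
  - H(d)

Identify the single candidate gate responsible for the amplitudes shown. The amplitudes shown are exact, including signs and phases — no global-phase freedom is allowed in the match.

It was Y(d) that produced the state shown. Key observation: gates 1-4 undo each other exactly, leaving only the rest of the circuit to track.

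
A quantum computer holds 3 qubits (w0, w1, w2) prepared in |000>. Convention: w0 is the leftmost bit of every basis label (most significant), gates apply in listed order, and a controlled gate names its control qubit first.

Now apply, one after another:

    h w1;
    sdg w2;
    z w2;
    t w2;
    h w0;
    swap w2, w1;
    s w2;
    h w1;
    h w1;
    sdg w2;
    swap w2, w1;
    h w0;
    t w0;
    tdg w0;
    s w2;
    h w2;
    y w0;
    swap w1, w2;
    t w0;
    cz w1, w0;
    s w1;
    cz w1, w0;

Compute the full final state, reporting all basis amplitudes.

After the circuit, the state carries amplitude 0 on |000>, 0 on |001>, 0 on |010>, 0 on |011>, exp(3*I*pi/4)/2 on |100>, exp(3*I*pi/4)/2 on |101>, -exp(I*pi/4)/2 on |110>, -exp(I*pi/4)/2 on |111>. Key observation: the block from step 6 through step 11 cancels to the identity and can be dropped.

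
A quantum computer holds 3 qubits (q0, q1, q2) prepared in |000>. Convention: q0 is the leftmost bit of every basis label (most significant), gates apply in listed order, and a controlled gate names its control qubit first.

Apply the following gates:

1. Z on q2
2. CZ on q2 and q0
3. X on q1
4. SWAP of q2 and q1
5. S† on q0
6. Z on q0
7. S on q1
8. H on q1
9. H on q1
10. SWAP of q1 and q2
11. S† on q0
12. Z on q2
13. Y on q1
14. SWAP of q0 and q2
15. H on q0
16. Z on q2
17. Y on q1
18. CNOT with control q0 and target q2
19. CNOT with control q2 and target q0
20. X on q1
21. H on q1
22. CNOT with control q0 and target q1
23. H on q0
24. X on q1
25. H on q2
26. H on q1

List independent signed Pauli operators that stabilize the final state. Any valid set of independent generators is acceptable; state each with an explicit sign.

The final state is stabilized by the group generated by +XII, +IZI, +IIZ; other independent generating sets are equally valid.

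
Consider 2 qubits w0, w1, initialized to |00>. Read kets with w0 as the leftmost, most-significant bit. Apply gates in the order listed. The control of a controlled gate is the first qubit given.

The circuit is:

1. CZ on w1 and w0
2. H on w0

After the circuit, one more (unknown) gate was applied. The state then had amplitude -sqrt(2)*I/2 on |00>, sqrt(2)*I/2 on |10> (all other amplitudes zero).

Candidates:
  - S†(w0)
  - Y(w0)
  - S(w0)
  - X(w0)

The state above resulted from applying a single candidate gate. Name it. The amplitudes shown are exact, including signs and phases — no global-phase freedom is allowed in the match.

The unique candidate consistent with the amplitudes is Y(w0).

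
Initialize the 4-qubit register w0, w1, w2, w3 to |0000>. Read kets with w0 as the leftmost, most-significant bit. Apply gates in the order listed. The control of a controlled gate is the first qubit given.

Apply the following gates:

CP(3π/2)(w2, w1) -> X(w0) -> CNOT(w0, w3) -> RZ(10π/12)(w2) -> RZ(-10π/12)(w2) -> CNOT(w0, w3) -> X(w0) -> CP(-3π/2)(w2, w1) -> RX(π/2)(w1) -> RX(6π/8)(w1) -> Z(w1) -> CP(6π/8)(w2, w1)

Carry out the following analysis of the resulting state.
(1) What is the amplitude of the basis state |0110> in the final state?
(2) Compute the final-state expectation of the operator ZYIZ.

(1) The final state's coefficient on |0110> equals 0. Key observation: the block from step 1 through step 8 cancels to the identity and can be dropped.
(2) The observable ZYIZ averages to -sqrt(2)/2.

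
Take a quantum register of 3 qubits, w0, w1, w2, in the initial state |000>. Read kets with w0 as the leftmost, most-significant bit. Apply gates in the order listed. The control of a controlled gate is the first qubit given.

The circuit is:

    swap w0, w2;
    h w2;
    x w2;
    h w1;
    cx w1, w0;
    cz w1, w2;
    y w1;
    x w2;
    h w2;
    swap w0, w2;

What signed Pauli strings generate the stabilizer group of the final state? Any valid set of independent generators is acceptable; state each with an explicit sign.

One valid set of independent stabilizer generators is +XXX, +ZIZ, -IZZ (any independent generating set of the same group is equally correct).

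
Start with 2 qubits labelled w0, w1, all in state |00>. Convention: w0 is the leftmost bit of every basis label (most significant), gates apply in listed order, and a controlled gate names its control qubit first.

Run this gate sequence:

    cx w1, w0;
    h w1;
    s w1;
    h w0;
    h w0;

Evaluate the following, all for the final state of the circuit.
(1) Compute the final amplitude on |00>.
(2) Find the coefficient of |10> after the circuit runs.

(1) The final state's coefficient on |00> equals sqrt(2)/2.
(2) |10> carries amplitude 0 in the final state.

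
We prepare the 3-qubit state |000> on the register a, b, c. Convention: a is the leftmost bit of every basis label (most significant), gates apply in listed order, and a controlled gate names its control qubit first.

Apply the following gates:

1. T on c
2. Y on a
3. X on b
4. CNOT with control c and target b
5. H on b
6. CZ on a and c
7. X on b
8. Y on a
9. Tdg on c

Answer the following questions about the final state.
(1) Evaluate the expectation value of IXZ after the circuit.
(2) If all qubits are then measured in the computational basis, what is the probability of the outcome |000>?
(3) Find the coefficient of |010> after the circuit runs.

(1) The observable IXZ averages to -1.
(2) Outcome |000> occurs with probability 1/2.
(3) The amplitude on |010> is sqrt(2)/2.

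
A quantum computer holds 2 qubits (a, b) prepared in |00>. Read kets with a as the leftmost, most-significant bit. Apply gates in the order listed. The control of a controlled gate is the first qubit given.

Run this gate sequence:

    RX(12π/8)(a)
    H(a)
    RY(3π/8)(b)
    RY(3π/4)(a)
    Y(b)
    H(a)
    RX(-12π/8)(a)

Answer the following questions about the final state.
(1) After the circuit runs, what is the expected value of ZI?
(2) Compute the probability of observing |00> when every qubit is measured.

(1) The observable ZI averages to 1.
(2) Outcome |00> occurs with probability sin(3*pi/16)**2.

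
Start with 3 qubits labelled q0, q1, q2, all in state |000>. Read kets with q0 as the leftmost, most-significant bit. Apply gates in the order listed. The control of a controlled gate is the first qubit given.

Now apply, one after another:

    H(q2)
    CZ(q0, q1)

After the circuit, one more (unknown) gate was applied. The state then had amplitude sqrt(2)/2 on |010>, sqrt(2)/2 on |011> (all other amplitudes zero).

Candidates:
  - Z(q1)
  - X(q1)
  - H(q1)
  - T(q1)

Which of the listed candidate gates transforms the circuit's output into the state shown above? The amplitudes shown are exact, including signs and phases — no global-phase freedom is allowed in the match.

It was X(q1) that produced the state shown.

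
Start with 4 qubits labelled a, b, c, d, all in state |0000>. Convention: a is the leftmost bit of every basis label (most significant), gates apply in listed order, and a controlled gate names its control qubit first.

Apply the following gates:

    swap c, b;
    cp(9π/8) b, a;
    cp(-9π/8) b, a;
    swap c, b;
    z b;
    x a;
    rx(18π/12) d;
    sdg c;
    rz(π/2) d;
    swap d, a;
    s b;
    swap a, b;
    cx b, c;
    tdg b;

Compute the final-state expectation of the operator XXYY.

The observable XXYY averages to 0. Key observation: gates 1-4 undo each other exactly, leaving only the rest of the circuit to track.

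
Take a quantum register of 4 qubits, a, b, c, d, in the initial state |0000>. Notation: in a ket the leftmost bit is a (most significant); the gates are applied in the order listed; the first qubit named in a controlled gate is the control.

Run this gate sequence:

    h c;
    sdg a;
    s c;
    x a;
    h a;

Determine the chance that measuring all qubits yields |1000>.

A full measurement returns |1000> with probability 1/4.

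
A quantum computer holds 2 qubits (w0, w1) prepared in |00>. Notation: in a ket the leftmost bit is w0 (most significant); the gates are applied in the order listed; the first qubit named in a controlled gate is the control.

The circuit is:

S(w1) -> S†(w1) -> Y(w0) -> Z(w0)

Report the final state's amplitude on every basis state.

After the circuit, the state carries amplitude -I on |10>, and 0 on every other basis state. Key observation: gates 1-2 undo each other exactly, leaving only the rest of the circuit to track.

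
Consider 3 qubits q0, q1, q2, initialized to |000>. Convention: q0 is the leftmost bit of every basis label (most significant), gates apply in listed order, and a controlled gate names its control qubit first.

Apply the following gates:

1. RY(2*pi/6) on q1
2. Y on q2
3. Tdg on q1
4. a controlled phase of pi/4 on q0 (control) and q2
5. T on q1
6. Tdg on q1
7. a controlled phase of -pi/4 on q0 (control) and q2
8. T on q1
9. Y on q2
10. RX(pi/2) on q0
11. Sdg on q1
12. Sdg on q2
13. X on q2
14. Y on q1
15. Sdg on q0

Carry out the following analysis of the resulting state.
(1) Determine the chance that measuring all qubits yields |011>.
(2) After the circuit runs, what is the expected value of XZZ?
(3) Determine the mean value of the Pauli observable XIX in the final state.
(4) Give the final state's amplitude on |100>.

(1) A full measurement returns |011> with probability 3/8.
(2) The observable XZZ averages to -1/2.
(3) The observable XIX averages to 0.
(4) |100> carries amplitude 0 in the final state.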